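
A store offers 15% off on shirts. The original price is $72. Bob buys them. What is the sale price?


Calculate the discount amount:
15% of $72 = $10.80
Subtract from original:
$72 - $10.80 = $61.20

$61.20


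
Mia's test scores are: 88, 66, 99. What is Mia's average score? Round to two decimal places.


Add the scores:
88 + 66 + 99 = 253
Divide by the number of tests:
253 / 3 = 84.3333... ≈ 84.33

84.33


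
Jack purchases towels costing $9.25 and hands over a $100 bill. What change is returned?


Start with the amount paid:
$100
Subtract the price:
$100 - $9.25 = $90.75

$90.75


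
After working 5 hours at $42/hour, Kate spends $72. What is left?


Calculate earnings:
5 x $42 = $210
Subtract spending:
$210 - $72 = $138

$138


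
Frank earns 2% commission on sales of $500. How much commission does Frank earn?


Convert rate to decimal:
2% = 0.02
Multiply by sales:
$500 x 0.02 = $10

$10


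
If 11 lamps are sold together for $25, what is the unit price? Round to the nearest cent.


Total cost: $25
Number of items: 11
Unit price: $25 / 11 = $2.2727... ≈ $2.27

$2.27


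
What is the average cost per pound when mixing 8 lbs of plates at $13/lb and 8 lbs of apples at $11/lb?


Cost of plates:
8 x $13 = $104
Cost of apples:
8 x $11 = $88
Total cost: $104 + $88 = $192
Total weight: 16 lbs
Average: $192 / 16 = $12/lb

$12/lb


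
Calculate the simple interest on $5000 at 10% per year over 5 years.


Use the formula I = P x R x T / 100
P x R x T = 5000 x 10 x 5 = 250000
I = 250000 / 100 = $2500

$2500


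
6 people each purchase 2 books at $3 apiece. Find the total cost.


Cost per person:
2 x $3 = $6
Group total:
6 x $6 = $36

$36


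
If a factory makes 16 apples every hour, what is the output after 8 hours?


Production rate: 16 apples per hour
Time: 8 hours
Total: 16 x 8 = 128 apples

128 apples


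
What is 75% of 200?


Convert percentage to decimal:
75% = 0.75
Multiply:
200 x 0.75 = 150

150


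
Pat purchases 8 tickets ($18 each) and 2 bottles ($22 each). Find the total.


Cost of tickets:
8 x $18 = $144
Cost of bottles:
2 x $22 = $44
Add both:
$144 + $44 = $188

$188


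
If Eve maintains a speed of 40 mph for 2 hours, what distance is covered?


Use the formula: distance = speed x time
Speed = 40 mph, Time = 2 hours
40 x 2 = 80 miles

80 miles


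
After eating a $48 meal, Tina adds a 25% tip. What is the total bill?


Calculate the tip:
25% of $48 = $12
Add tip to meal cost:
$48 + $12 = $60

$60


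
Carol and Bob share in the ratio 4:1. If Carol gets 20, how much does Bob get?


Find the multiplier:
20 / 4 = 5
Apply to Bob's share:
1 x 5 = 5

5


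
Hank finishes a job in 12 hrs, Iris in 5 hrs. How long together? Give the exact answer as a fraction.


Hank's rate: 1/12 of the job per hour
Iris's rate: 1/5 of the job per hour
Combined rate: 1/12 + 1/5 = 17/60 per hour
Time = 1 / (17/60) = 60/17 hours (≈ 3.53 hours)

60/17 hours


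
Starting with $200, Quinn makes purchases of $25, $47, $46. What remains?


Add up expenses:
$25 + $47 + $46 = $118
Subtract from budget:
$200 - $118 = $82

$82


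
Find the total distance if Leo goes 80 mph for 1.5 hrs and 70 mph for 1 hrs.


Leg 1 distance:
80 x 1.5 = 120 miles
Leg 2 distance:
70 x 1 = 70 miles
Total distance:
120 + 70 = 190 miles

190 miles


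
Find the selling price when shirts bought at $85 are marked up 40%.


Calculate the markup amount:
40% of $85 = $34
Add to cost:
$85 + $34 = $119

$119


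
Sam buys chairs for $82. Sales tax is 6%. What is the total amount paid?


Calculate the tax:
6% of $82 = $4.92
Add tax to price:
$82 + $4.92 = $86.92

$86.92


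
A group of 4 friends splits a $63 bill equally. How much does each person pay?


Total bill: $63
Number of people: 4
Each pays: $63 / 4 = $15.75

$15.75


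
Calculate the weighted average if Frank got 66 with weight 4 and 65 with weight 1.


Weighted sum:
4 x 66 + 1 x 65 = 329
Total weight:
4 + 1 = 5
Weighted average:
329 / 5 = 65.8

65.8


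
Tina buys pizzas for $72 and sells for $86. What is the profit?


Selling price = $86
Cost price = $72
Profit = selling price - cost price:
Profit = $86 - $72 = $14

$14


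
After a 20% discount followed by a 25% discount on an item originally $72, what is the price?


First discount:
20% of $72 = $14.40
Price after first discount:
$72 - $14.40 = $57.60
Second discount:
25% of $57.60 = $14.40
Final price:
$57.60 - $14.40 = $43.20

$43.20


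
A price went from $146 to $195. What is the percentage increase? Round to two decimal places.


Find the absolute change:
|195 - 146| = 49
Divide by original and multiply by 100:
49 / 146 x 100 = 33.5616...% ≈ 33.56%

33.56%


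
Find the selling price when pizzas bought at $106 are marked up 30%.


Calculate the markup amount:
30% of $106 = $31.80
Add to cost:
$106 + $31.80 = $137.80

$137.80


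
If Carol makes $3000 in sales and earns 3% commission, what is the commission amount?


Convert rate to decimal:
3% = 0.03
Multiply by sales:
$3000 x 0.03 = $90

$90


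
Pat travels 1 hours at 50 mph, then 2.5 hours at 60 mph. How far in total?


Leg 1 distance:
50 x 1 = 50 miles
Leg 2 distance:
60 x 2.5 = 150 miles
Total distance:
50 + 150 = 200 miles

200 miles


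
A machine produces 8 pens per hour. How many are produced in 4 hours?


Production rate: 8 pens per hour
Time: 4 hours
Total: 8 x 4 = 32 pens

32 pens


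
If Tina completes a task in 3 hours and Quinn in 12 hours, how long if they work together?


Tina's rate: 1/3 of the job per hour
Quinn's rate: 1/12 of the job per hour
Combined rate: 1/3 + 1/12 = 5/12 per hour
Time = 1 / (5/12) = 12/5 = 2.4 hours

2.4 hours


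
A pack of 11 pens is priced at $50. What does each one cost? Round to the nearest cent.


Total cost: $50
Number of items: 11
Unit price: $50 / 11 = $4.5454... ≈ $4.55

$4.55


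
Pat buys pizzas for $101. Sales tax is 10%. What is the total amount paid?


Calculate the tax:
10% of $101 = $10.10
Add tax to price:
$101 + $10.10 = $111.10

$111.10


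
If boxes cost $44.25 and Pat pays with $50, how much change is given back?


Start with the amount paid:
$50
Subtract the price:
$50 - $44.25 = $5.75

$5.75


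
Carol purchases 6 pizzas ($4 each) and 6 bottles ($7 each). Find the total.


Cost of pizzas:
6 x $4 = $24
Cost of bottles:
6 x $7 = $42
Add both:
$24 + $42 = $66

$66


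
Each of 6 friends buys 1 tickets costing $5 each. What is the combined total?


Cost per person:
1 x $5 = $5
Group total:
6 x $5 = $30

$30


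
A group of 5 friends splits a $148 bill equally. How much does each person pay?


Total bill: $148
Number of people: 5
Each pays: $148 / 5 = $29.60

$29.60


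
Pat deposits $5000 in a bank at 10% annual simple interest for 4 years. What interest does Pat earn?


Use the formula I = P x R x T / 100
P x R x T = 5000 x 10 x 4 = 200000
I = 200000 / 100 = $2000

$2000


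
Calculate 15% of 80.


Convert percentage to decimal:
15% = 0.15
Multiply:
80 x 0.15 = 12

12


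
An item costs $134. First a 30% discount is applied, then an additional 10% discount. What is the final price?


First discount:
30% of $134 = $40.20
Price after first discount:
$134 - $40.20 = $93.80
Second discount:
10% of $93.80 = $9.38
Final price:
$93.80 - $9.38 = $84.42

$84.42


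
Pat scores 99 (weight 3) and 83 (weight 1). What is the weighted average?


Weighted sum:
3 x 99 + 1 x 83 = 380
Total weight:
3 + 1 = 4
Weighted average:
380 / 4 = 95

95


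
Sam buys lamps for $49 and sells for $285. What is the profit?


Selling price = $285
Cost price = $49
Profit = selling price - cost price:
Profit = $285 - $49 = $236

$236


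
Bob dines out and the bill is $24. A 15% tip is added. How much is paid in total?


Calculate the tip:
15% of $24 = $3.60
Add tip to meal cost:
$24 + $3.60 = $27.60

$27.60


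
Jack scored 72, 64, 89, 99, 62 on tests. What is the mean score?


Add the scores:
72 + 64 + 89 + 99 + 62 = 386
Divide by the number of tests:
386 / 5 = 77.2

77.2


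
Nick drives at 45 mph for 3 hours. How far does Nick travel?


Use the formula: distance = speed x time
Speed = 45 mph, Time = 3 hours
45 x 3 = 135 miles

135 miles


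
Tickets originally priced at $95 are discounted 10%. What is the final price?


Calculate the discount amount:
10% of $95 = $9.50
Subtract from original:
$95 - $9.50 = $85.50

$85.50


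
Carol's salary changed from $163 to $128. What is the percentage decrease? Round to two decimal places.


Find the absolute change:
|128 - 163| = 35
Divide by original and multiply by 100:
35 / 163 x 100 = 21.4723...% ≈ 21.47%

21.47%


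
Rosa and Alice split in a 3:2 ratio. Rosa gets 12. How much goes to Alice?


Find the multiplier:
12 / 3 = 4
Apply to Alice's share:
2 x 4 = 8

8


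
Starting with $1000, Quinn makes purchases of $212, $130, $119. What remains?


Add up expenses:
$212 + $130 + $119 = $461
Subtract from budget:
$1000 - $461 = $539

$539


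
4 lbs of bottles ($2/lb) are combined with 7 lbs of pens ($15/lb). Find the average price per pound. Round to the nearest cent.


Cost of bottles:
4 x $2 = $8
Cost of pens:
7 x $15 = $105
Total cost: $8 + $105 = $113
Total weight: 11 lbs
Average: $113 / 11 = $10.2727... ≈ $10.27/lb

$10.27/lb


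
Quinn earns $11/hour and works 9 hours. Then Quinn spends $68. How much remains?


Calculate earnings:
9 x $11 = $99
Subtract spending:
$99 - $68 = $31

$31


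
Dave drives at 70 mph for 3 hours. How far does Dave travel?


Use the formula: distance = speed x time
Speed = 70 mph, Time = 3 hours
70 x 3 = 210 miles

210 miles


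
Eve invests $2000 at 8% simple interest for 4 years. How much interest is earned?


Use the formula I = P x R x T / 100
P x R x T = 2000 x 8 x 4 = 64000
I = 64000 / 100 = $640

$640


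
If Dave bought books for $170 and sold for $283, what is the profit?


Selling price = $283
Cost price = $170
Profit = selling price - cost price:
Profit = $283 - $170 = $113

$113


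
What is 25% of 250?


Convert percentage to decimal:
25% = 0.25
Multiply:
250 x 0.25 = 62.5

62.5


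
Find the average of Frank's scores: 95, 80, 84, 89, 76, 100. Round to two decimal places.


Add the scores:
95 + 80 + 84 + 89 + 76 + 100 = 524
Divide by the number of tests:
524 / 6 = 87.3333... ≈ 87.33

87.33


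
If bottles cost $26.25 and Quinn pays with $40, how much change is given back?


Start with the amount paid:
$40
Subtract the price:
$40 - $26.25 = $13.75

$13.75


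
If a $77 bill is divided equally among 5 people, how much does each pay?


Total bill: $77
Number of people: 5
Each pays: $77 / 5 = $15.40

$15.40


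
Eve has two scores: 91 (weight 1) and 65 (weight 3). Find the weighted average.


Weighted sum:
1 x 91 + 3 x 65 = 286
Total weight:
1 + 3 = 4
Weighted average:
286 / 4 = 71.5

71.5


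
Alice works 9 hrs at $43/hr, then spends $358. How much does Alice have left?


Calculate earnings:
9 x $43 = $387
Subtract spending:
$387 - $358 = $29

$29


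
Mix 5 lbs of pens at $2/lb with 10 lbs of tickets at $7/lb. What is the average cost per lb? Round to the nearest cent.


Cost of pens:
5 x $2 = $10
Cost of tickets:
10 x $7 = $70
Total cost: $10 + $70 = $80
Total weight: 15 lbs
Average: $80 / 15 = $5.3333... ≈ $5.33/lb

$5.33/lb


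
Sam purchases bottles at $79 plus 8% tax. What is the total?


Calculate the tax:
8% of $79 = $6.32
Add tax to price:
$79 + $6.32 = $85.32

$85.32


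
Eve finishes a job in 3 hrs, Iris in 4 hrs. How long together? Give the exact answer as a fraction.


Eve's rate: 1/3 of the job per hour
Iris's rate: 1/4 of the job per hour
Combined rate: 1/3 + 1/4 = 7/12 per hour
Time = 1 / (7/12) = 12/7 hours (≈ 1.71 hours)

12/7 hours


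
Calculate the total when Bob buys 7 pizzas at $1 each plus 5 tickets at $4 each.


Cost of pizzas:
7 x $1 = $7
Cost of tickets:
5 x $4 = $20
Add both:
$7 + $20 = $27

$27


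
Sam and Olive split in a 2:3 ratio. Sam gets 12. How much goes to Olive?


Find the multiplier:
12 / 2 = 6
Apply to Olive's share:
3 x 6 = 18

18


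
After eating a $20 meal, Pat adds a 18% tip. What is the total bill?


Calculate the tip:
18% of $20 = $3.60
Add tip to meal cost:
$20 + $3.60 = $23.60

$23.60


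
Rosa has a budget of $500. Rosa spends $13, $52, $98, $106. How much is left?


Add up expenses:
$13 + $52 + $98 + $106 = $269
Subtract from budget:
$500 - $269 = $231

$231


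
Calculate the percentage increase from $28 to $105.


Find the absolute change:
|105 - 28| = 77
Divide by original and multiply by 100:
77 / 28 x 100 = 275%

275%


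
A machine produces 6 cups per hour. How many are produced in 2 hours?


Production rate: 6 cups per hour
Time: 2 hours
Total: 6 x 2 = 12 cups

12 cups


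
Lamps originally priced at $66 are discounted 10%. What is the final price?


Calculate the discount amount:
10% of $66 = $6.60
Subtract from original:
$66 - $6.60 = $59.40

$59.40


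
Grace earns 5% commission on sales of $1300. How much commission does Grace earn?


Convert rate to decimal:
5% = 0.05
Multiply by sales:
$1300 x 0.05 = $65

$65


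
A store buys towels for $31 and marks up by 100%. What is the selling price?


Calculate the markup amount:
100% of $31 = $31
Add to cost:
$31 + $31 = $62

$62


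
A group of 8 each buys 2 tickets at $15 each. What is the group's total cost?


Cost per person:
2 x $15 = $30
Group total:
8 x $30 = $240

$240


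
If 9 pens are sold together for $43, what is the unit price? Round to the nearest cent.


Total cost: $43
Number of items: 9
Unit price: $43 / 9 = $4.7777... ≈ $4.78

$4.78


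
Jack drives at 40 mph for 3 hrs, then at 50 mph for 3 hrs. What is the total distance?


Leg 1 distance:
40 x 3 = 120 miles
Leg 2 distance:
50 x 3 = 150 miles
Total distance:
120 + 150 = 270 miles

270 miles


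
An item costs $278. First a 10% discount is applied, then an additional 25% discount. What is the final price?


First discount:
10% of $278 = $27.80
Price after first discount:
$278 - $27.80 = $250.20
Second discount:
25% of $250.20 = $62.55
Final price:
$250.20 - $62.55 = $187.65

$187.65


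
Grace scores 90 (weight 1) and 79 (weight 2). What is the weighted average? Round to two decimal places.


Weighted sum:
1 x 90 + 2 x 79 = 248
Total weight:
1 + 2 = 3
Weighted average:
248 / 3 = 82.6666... ≈ 82.67

82.67


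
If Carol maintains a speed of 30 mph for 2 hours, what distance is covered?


Use the formula: distance = speed x time
Speed = 30 mph, Time = 2 hours
30 x 2 = 60 miles

60 miles


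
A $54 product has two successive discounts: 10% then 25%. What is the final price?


First discount:
10% of $54 = $5.40
Price after first discount:
$54 - $5.40 = $48.60
Second discount:
25% of $48.60 = $12.15
Final price:
$48.60 - $12.15 = $36.45

$36.45


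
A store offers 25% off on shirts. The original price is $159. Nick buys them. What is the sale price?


Calculate the discount amount:
25% of $159 = $39.75
Subtract from original:
$159 - $39.75 = $119.25

$119.25


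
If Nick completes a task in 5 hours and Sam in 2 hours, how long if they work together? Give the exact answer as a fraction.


Nick's rate: 1/5 of the job per hour
Sam's rate: 1/2 of the job per hour
Combined rate: 1/5 + 1/2 = 7/10 per hour
Time = 1 / (7/10) = 10/7 hours (≈ 1.43 hours)

10/7 hours


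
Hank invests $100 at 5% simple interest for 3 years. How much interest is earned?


Use the formula I = P x R x T / 100
P x R x T = 100 x 5 x 3 = 1500
I = 1500 / 100 = $15

$15


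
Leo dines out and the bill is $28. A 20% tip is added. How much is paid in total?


Calculate the tip:
20% of $28 = $5.60
Add tip to meal cost:
$28 + $5.60 = $33.60

$33.60


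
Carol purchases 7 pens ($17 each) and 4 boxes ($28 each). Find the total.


Cost of pens:
7 x $17 = $119
Cost of boxes:
4 x $28 = $112
Add both:
$119 + $112 = $231

$231


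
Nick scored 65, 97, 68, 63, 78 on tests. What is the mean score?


Add the scores:
65 + 97 + 68 + 63 + 78 = 371
Divide by the number of tests:
371 / 5 = 74.2

74.2


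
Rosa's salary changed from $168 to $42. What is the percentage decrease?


Find the absolute change:
|42 - 168| = 126
Divide by original and multiply by 100:
126 / 168 x 100 = 75%

75%


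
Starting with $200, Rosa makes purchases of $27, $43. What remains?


Add up expenses:
$27 + $43 = $70
Subtract from budget:
$200 - $70 = $130

$130


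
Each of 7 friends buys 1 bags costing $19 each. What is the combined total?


Cost per person:
1 x $19 = $19
Group total:
7 x $19 = $133

$133


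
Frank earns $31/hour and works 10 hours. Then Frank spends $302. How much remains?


Calculate earnings:
10 x $31 = $310
Subtract spending:
$310 - $302 = $8

$8


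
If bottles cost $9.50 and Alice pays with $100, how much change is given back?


Start with the amount paid:
$100
Subtract the price:
$100 - $9.50 = $90.50

$90.50


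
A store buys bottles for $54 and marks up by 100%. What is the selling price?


Calculate the markup amount:
100% of $54 = $54
Add to cost:
$54 + $54 = $108

$108


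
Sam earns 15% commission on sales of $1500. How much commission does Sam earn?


Convert rate to decimal:
15% = 0.15
Multiply by sales:
$1500 x 0.15 = $225

$225


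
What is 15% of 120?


Convert percentage to decimal:
15% = 0.15
Multiply:
120 x 0.15 = 18

18


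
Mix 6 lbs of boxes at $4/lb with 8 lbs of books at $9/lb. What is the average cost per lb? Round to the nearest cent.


Cost of boxes:
6 x $4 = $24
Cost of books:
8 x $9 = $72
Total cost: $24 + $72 = $96
Total weight: 14 lbs
Average: $96 / 14 = $6.8571... ≈ $6.86/lb

$6.86/lb


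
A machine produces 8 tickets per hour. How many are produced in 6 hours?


Production rate: 8 tickets per hour
Time: 6 hours
Total: 8 x 6 = 48 tickets

48 tickets


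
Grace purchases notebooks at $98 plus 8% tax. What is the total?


Calculate the tax:
8% of $98 = $7.84
Add tax to price:
$98 + $7.84 = $105.84

$105.84


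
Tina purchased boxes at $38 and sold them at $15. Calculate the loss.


Selling price = $15
Cost price = $38
Loss = cost price - selling price:
Loss = $38 - $15 = $23

$23


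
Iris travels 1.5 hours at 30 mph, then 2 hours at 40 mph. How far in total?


Leg 1 distance:
30 x 1.5 = 45 miles
Leg 2 distance:
40 x 2 = 80 miles
Total distance:
45 + 80 = 125 miles

125 miles


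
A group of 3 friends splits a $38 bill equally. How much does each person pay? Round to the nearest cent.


Total bill: $38
Number of people: 3
Each pays: $38 / 3 = $12.6666... ≈ $12.67

$12.67


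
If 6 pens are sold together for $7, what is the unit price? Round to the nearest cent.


Total cost: $7
Number of items: 6
Unit price: $7 / 6 = $1.1666... ≈ $1.17

$1.17


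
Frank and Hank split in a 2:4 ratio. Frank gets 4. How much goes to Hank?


Find the multiplier:
4 / 2 = 2
Apply to Hank's share:
4 x 2 = 8

8


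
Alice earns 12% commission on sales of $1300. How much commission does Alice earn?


Convert rate to decimal:
12% = 0.12
Multiply by sales:
$1300 x 0.12 = $156

$156


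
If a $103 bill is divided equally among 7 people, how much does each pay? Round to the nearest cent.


Total bill: $103
Number of people: 7
Each pays: $103 / 7 = $14.7142... ≈ $14.71

$14.71


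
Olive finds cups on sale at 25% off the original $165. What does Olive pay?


Calculate the discount amount:
25% of $165 = $41.25
Subtract from original:
$165 - $41.25 = $123.75

$123.75


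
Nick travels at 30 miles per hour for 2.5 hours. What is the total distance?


Use the formula: distance = speed x time
Speed = 30 mph, Time = 2.5 hours
30 x 2.5 = 75 miles

75 miles


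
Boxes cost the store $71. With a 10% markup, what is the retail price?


Calculate the markup amount:
10% of $71 = $7.10
Add to cost:
$71 + $7.10 = $78.10

$78.10


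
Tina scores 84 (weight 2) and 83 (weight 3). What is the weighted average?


Weighted sum:
2 x 84 + 3 x 83 = 417
Total weight:
2 + 3 = 5
Weighted average:
417 / 5 = 83.4

83.4


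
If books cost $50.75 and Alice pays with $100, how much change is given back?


Start with the amount paid:
$100
Subtract the price:
$100 - $50.75 = $49.25

$49.25


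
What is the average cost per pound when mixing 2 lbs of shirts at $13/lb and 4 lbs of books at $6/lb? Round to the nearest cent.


Cost of shirts:
2 x $13 = $26
Cost of books:
4 x $6 = $24
Total cost: $26 + $24 = $50
Total weight: 6 lbs
Average: $50 / 6 = $8.3333... ≈ $8.33/lb

$8.33/lb


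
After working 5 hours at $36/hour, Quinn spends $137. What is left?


Calculate earnings:
5 x $36 = $180
Subtract spending:
$180 - $137 = $43

$43


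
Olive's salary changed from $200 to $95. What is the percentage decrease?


Find the absolute change:
|95 - 200| = 105
Divide by original and multiply by 100:
105 / 200 x 100 = 52.5%

52.5%


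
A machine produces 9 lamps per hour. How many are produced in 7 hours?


Production rate: 9 lamps per hour
Time: 7 hours
Total: 9 x 7 = 63 lamps

63 lamps


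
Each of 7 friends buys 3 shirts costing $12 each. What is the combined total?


Cost per person:
3 x $12 = $36
Group total:
7 x $36 = $252

$252


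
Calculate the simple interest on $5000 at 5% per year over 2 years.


Use the formula I = P x R x T / 100
P x R x T = 5000 x 5 x 2 = 50000
I = 50000 / 100 = $500

$500


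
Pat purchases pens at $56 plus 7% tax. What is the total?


Calculate the tax:
7% of $56 = $3.92
Add tax to price:
$56 + $3.92 = $59.92

$59.92


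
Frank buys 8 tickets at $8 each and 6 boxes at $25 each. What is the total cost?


Cost of tickets:
8 x $8 = $64
Cost of boxes:
6 x $25 = $150
Add both:
$64 + $150 = $214

$214


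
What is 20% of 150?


Convert percentage to decimal:
20% = 0.2
Multiply:
150 x 0.2 = 30

30


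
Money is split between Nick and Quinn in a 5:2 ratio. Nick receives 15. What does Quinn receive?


Find the multiplier:
15 / 5 = 3
Apply to Quinn's share:
2 x 3 = 6

6


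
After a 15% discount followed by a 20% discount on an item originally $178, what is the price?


First discount:
15% of $178 = $26.70
Price after first discount:
$178 - $26.70 = $151.30
Second discount:
20% of $151.30 = $30.26
Final price:
$151.30 - $30.26 = $121.04

$121.04


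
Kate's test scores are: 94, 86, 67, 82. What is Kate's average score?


Add the scores:
94 + 86 + 67 + 82 = 329
Divide by the number of tests:
329 / 4 = 82.25

82.25


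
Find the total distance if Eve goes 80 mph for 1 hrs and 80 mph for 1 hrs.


Leg 1 distance:
80 x 1 = 80 miles
Leg 2 distance:
80 x 1 = 80 miles
Total distance:
80 + 80 = 160 miles

160 miles


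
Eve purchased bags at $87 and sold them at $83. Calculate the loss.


Selling price = $83
Cost price = $87
Loss = cost price - selling price:
Loss = $87 - $83 = $4

$4


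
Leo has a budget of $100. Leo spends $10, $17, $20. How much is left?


Add up expenses:
$10 + $17 + $20 = $47
Subtract from budget:
$100 - $47 = $53

$53


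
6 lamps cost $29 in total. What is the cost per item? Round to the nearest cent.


Total cost: $29
Number of items: 6
Unit price: $29 / 6 = $4.8333... ≈ $4.83

$4.83


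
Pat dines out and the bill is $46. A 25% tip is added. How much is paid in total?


Calculate the tip:
25% of $46 = $11.50
Add tip to meal cost:
$46 + $11.50 = $57.50

$57.50


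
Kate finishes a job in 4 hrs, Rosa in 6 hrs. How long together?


Kate's rate: 1/4 of the job per hour
Rosa's rate: 1/6 of the job per hour
Combined rate: 1/4 + 1/6 = 5/12 per hour
Time = 1 / (5/12) = 12/5 = 2.4 hours

2.4 hours


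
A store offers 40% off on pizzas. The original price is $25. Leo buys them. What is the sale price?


Calculate the discount amount:
40% of $25 = $10
Subtract from original:
$25 - $10 = $15

$15


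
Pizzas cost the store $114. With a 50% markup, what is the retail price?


Calculate the markup amount:
50% of $114 = $57
Add to cost:
$114 + $57 = $171

$171


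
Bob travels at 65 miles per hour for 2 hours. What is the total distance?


Use the formula: distance = speed x time
Speed = 65 mph, Time = 2 hours
65 x 2 = 130 miles

130 miles


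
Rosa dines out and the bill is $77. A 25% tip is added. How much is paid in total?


Calculate the tip:
25% of $77 = $19.25
Add tip to meal cost:
$77 + $19.25 = $96.25

$96.25


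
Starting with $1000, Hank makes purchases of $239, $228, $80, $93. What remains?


Add up expenses:
$239 + $228 + $80 + $93 = $640
Subtract from budget:
$1000 - $640 = $360

$360


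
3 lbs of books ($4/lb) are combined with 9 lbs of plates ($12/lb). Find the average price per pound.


Cost of books:
3 x $4 = $12
Cost of plates:
9 x $12 = $108
Total cost: $12 + $108 = $120
Total weight: 12 lbs
Average: $120 / 12 = $10/lb

$10/lb


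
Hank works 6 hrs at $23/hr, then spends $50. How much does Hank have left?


Calculate earnings:
6 x $23 = $138
Subtract spending:
$138 - $50 = $88

$88


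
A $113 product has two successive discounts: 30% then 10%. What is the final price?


First discount:
30% of $113 = $33.90
Price after first discount:
$113 - $33.90 = $79.10
Second discount:
10% of $79.10 = $7.91
Final price:
$79.10 - $7.91 = $71.19

$71.19


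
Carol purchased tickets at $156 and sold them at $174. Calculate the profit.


Selling price = $174
Cost price = $156
Profit = selling price - cost price:
Profit = $174 - $156 = $18

$18


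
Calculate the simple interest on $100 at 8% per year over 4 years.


Use the formula I = P x R x T / 100
P x R x T = 100 x 8 x 4 = 3200
I = 3200 / 100 = $32

$32


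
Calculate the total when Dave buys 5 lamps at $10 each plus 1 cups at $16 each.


Cost of lamps:
5 x $10 = $50
Cost of cups:
1 x $16 = $16
Add both:
$50 + $16 = $66

$66


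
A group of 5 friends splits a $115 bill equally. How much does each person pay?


Total bill: $115
Number of people: 5
Each pays: $115 / 5 = $23

$23


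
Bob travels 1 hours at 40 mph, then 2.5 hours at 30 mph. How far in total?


Leg 1 distance:
40 x 1 = 40 miles
Leg 2 distance:
30 x 2.5 = 75 miles
Total distance:
40 + 75 = 115 miles

115 miles


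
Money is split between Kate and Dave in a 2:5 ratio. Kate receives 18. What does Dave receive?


Find the multiplier:
18 / 2 = 9
Apply to Dave's share:
5 x 9 = 45

45


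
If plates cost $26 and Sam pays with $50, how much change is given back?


Start with the amount paid:
$50
Subtract the price:
$50 - $26 = $24

$24


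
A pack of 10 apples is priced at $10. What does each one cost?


Total cost: $10
Number of items: 10
Unit price: $10 / 10 = $1

$1


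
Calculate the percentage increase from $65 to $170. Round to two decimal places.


Find the absolute change:
|170 - 65| = 105
Divide by original and multiply by 100:
105 / 65 x 100 = 161.5384...% ≈ 161.54%

161.54%


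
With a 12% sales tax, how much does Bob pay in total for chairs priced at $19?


Calculate the tax:
12% of $19 = $2.28
Add tax to price:
$19 + $2.28 = $21.28

$21.28


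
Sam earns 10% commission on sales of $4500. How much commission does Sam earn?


Convert rate to decimal:
10% = 0.1
Multiply by sales:
$4500 x 0.1 = $450

$450


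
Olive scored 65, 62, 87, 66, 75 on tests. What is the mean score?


Add the scores:
65 + 62 + 87 + 66 + 75 = 355
Divide by the number of tests:
355 / 5 = 71

71


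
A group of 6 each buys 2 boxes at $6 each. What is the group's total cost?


Cost per person:
2 x $6 = $12
Group total:
6 x $12 = $72

$72


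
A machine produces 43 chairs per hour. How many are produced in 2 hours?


Production rate: 43 chairs per hour
Time: 2 hours
Total: 43 x 2 = 86 chairs

86 chairs


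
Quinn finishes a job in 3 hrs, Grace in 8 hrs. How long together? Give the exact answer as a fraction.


Quinn's rate: 1/3 of the job per hour
Grace's rate: 1/8 of the job per hour
Combined rate: 1/3 + 1/8 = 11/24 per hour
Time = 1 / (11/24) = 24/11 hours (≈ 2.18 hours)

24/11 hours


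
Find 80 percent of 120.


Convert percentage to decimal:
80% = 0.8
Multiply:
120 x 0.8 = 96

96


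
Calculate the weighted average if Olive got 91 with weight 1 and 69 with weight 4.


Weighted sum:
1 x 91 + 4 x 69 = 367
Total weight:
1 + 4 = 5
Weighted average:
367 / 5 = 73.4

73.4


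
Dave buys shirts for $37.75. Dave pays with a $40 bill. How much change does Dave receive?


Start with the amount paid:
$40
Subtract the price:
$40 - $37.75 = $2.25

$2.25


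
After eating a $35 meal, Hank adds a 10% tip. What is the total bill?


Calculate the tip:
10% of $35 = $3.50
Add tip to meal cost:
$35 + $3.50 = $38.50

$38.50


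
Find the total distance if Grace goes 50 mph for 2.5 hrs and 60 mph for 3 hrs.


Leg 1 distance:
50 x 2.5 = 125 miles
Leg 2 distance:
60 x 3 = 180 miles
Total distance:
125 + 180 = 305 miles

305 miles


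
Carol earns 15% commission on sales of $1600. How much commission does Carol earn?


Convert rate to decimal:
15% = 0.15
Multiply by sales:
$1600 x 0.15 = $240

$240


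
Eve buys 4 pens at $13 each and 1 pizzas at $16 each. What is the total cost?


Cost of pens:
4 x $13 = $52
Cost of pizzas:
1 x $16 = $16
Add both:
$52 + $16 = $68

$68


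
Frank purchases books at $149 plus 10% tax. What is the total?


Calculate the tax:
10% of $149 = $14.90
Add tax to price:
$149 + $14.90 = $163.90

$163.90


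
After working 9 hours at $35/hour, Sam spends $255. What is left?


Calculate earnings:
9 x $35 = $315
Subtract spending:
$315 - $255 = $60

$60


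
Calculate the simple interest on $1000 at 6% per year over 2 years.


Use the formula I = P x R x T / 100
P x R x T = 1000 x 6 x 2 = 12000
I = 12000 / 100 = $120

$120


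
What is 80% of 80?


Convert percentage to decimal:
80% = 0.8
Multiply:
80 x 0.8 = 64

64


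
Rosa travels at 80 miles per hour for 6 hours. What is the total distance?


Use the formula: distance = speed x time
Speed = 80 mph, Time = 6 hours
80 x 6 = 480 miles

480 miles


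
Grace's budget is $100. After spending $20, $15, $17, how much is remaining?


Add up expenses:
$20 + $15 + $17 = $52
Subtract from budget:
$100 - $52 = $48

$48


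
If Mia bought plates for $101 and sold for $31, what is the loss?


Selling price = $31
Cost price = $101
Loss = cost price - selling price:
Loss = $101 - $31 = $70

$70


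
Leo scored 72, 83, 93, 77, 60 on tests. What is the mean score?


Add the scores:
72 + 83 + 93 + 77 + 60 = 385
Divide by the number of tests:
385 / 5 = 77

77


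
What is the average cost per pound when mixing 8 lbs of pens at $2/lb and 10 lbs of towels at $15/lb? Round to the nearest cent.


Cost of pens:
8 x $2 = $16
Cost of towels:
10 x $15 = $150
Total cost: $16 + $150 = $166
Total weight: 18 lbs
Average: $166 / 18 = $9.2222... ≈ $9.22/lb

$9.22/lb


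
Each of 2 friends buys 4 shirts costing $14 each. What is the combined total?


Cost per person:
4 x $14 = $56
Group total:
2 x $56 = $112

$112


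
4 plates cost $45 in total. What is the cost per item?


Total cost: $45
Number of items: 4
Unit price: $45 / 4 = $11.25

$11.25


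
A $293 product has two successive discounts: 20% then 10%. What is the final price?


First discount:
20% of $293 = $58.60
Price after first discount:
$293 - $58.60 = $234.40
Second discount:
10% of $234.40 = $23.44
Final price:
$234.40 - $23.44 = $210.96

$210.96


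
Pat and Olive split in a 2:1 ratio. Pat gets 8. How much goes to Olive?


Find the multiplier:
8 / 2 = 4
Apply to Olive's share:
1 x 4 = 4

4


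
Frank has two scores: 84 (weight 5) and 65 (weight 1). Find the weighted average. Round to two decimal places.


Weighted sum:
5 x 84 + 1 x 65 = 485
Total weight:
5 + 1 = 6
Weighted average:
485 / 6 = 80.8333... ≈ 80.83

80.83


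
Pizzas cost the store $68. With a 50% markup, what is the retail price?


Calculate the markup amount:
50% of $68 = $34
Add to cost:
$68 + $34 = $102

$102


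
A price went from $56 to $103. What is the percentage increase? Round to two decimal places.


Find the absolute change:
|103 - 56| = 47
Divide by original and multiply by 100:
47 / 56 x 100 = 83.9285...% ≈ 83.93%

83.93%


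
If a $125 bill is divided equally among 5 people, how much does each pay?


Total bill: $125
Number of people: 5
Each pays: $125 / 5 = $25

$25


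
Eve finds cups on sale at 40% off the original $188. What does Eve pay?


Calculate the discount amount:
40% of $188 = $75.20
Subtract from original:
$188 - $75.20 = $112.80

$112.80


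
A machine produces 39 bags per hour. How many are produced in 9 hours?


Production rate: 39 bags per hour
Time: 9 hours
Total: 39 x 9 = 351 bags

351 bags


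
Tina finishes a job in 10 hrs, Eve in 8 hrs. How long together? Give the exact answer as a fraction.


Tina's rate: 1/10 of the job per hour
Eve's rate: 1/8 of the job per hour
Combined rate: 1/10 + 1/8 = 9/40 per hour
Time = 1 / (9/40) = 40/9 hours (≈ 4.44 hours)

40/9 hours


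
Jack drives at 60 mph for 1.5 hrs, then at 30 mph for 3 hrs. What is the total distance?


Leg 1 distance:
60 x 1.5 = 90 miles
Leg 2 distance:
30 x 3 = 90 miles
Total distance:
90 + 90 = 180 miles

180 miles


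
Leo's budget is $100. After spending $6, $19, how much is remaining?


Add up expenses:
$6 + $19 = $25
Subtract from budget:
$100 - $25 = $75

$75


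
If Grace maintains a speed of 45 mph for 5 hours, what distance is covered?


Use the formula: distance = speed x time
Speed = 45 mph, Time = 5 hours
45 x 5 = 225 miles

225 miles


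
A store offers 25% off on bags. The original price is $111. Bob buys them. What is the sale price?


Calculate the discount amount:
25% of $111 = $27.75
Subtract from original:
$111 - $27.75 = $83.25

$83.25


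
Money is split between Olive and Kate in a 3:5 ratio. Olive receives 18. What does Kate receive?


Find the multiplier:
18 / 3 = 6
Apply to Kate's share:
5 x 6 = 30

30


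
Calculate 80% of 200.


Convert percentage to decimal:
80% = 0.8
Multiply:
200 x 0.8 = 160

160


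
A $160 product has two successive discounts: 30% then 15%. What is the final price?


First discount:
30% of $160 = $48
Price after first discount:
$160 - $48 = $112
Second discount:
15% of $112 = $16.80
Final price:
$112 - $16.80 = $95.20

$95.20


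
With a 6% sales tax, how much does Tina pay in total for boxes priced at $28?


Calculate the tax:
6% of $28 = $1.68
Add tax to price:
$28 + $1.68 = $29.68

$29.68


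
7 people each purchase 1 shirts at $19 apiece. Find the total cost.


Cost per person:
1 x $19 = $19
Group total:
7 x $19 = $133

$133


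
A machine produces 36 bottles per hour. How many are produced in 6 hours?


Production rate: 36 bottles per hour
Time: 6 hours
Total: 36 x 6 = 216 bottles

216 bottles


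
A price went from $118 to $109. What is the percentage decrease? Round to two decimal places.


Find the absolute change:
|109 - 118| = 9
Divide by original and multiply by 100:
9 / 118 x 100 = 7.6271...% ≈ 7.63%

7.63%


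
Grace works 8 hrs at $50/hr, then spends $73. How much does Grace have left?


Calculate earnings:
8 x $50 = $400
Subtract spending:
$400 - $73 = $327

$327


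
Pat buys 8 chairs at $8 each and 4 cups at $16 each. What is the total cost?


Cost of chairs:
8 x $8 = $64
Cost of cups:
4 x $16 = $64
Add both:
$64 + $64 = $128

$128


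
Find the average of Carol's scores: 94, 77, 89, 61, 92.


Add the scores:
94 + 77 + 89 + 61 + 92 = 413
Divide by the number of tests:
413 / 5 = 82.6

82.6


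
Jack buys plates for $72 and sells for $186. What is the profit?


Selling price = $186
Cost price = $72
Profit = selling price - cost price:
Profit = $186 - $72 = $114

$114


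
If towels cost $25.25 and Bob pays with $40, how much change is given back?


Start with the amount paid:
$40
Subtract the price:
$40 - $25.25 = $14.75

$14.75


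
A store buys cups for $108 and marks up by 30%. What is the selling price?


Calculate the markup amount:
30% of $108 = $32.40
Add to cost:
$108 + $32.40 = $140.40

$140.40


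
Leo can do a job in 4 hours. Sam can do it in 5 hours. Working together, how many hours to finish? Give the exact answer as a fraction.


Leo's rate: 1/4 of the job per hour
Sam's rate: 1/5 of the job per hour
Combined rate: 1/4 + 1/5 = 9/20 per hour
Time = 1 / (9/20) = 20/9 hours (≈ 2.22 hours)

20/9 hours


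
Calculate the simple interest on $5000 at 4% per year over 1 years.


Use the formula I = P x R x T / 100
P x R x T = 5000 x 4 x 1 = 20000
I = 20000 / 100 = $200

$200


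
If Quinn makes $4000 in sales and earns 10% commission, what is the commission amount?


Convert rate to decimal:
10% = 0.1
Multiply by sales:
$4000 x 0.1 = $400

$400


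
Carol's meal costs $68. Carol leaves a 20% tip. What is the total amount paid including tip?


Calculate the tip:
20% of $68 = $13.60
Add tip to meal cost:
$68 + $13.60 = $81.60

$81.60


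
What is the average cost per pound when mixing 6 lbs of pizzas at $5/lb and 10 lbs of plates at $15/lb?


Cost of pizzas:
6 x $5 = $30
Cost of plates:
10 x $15 = $150
Total cost: $30 + $150 = $180
Total weight: 16 lbs
Average: $180 / 16 = $11.25/lb

$11.25/lb


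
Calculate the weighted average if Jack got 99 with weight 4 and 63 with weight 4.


Weighted sum:
4 x 99 + 4 x 63 = 648
Total weight:
4 + 4 = 8
Weighted average:
648 / 8 = 81

81


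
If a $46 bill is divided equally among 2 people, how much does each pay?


Total bill: $46
Number of people: 2
Each pays: $46 / 2 = $23

$23


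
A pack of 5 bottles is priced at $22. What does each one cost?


Total cost: $22
Number of items: 5
Unit price: $22 / 5 = $4.40

$4.40


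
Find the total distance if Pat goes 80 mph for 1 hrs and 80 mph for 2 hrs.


Leg 1 distance:
80 x 1 = 80 miles
Leg 2 distance:
80 x 2 = 160 miles
Total distance:
80 + 160 = 240 miles

240 miles


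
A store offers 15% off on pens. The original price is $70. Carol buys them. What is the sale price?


Calculate the discount amount:
15% of $70 = $10.50
Subtract from original:
$70 - $10.50 = $59.50

$59.50


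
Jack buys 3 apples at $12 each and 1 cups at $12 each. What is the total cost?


Cost of apples:
3 x $12 = $36
Cost of cups:
1 x $12 = $12
Add both:
$36 + $12 = $48

$48


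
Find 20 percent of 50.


Convert percentage to decimal:
20% = 0.2
Multiply:
50 x 0.2 = 10

10


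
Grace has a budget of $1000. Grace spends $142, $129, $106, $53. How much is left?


Add up expenses:
$142 + $129 + $106 + $53 = $430
Subtract from budget:
$1000 - $430 = $570

$570


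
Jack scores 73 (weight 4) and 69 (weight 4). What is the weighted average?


Weighted sum:
4 x 73 + 4 x 69 = 568
Total weight:
4 + 4 = 8
Weighted average:
568 / 8 = 71

71


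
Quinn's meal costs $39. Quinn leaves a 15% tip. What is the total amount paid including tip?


Calculate the tip:
15% of $39 = $5.85
Add tip to meal cost:
$39 + $5.85 = $44.85

$44.85


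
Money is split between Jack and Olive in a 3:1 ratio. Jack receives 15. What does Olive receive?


Find the multiplier:
15 / 3 = 5
Apply to Olive's share:
1 x 5 = 5

5


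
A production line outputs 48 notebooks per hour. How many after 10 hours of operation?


Production rate: 48 notebooks per hour
Time: 10 hours
Total: 48 x 10 = 480 notebooks

480 notebooks
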